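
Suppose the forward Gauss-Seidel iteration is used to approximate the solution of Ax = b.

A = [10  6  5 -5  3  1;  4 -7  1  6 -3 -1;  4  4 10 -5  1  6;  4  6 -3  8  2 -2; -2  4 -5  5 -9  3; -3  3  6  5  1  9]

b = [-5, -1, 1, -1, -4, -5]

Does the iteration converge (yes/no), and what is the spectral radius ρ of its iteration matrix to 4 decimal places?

Diagonal D = diag(10, -7, 10, 8, -9, 9); L, U strict lower/upper.
GS T = -(D+L)⁻¹U: row 0 first, T[0,1] = -(6)/(10) = -0.6000; later rows by forward substitution.
  T[0,:] = [+0.0000, -0.6000, -0.5000, +0.5000, -0.3000, -0.1000]
  T[1,:] = [+0.0000, -0.3429, -0.1429, +1.1429, -0.6000, -0.2000]
  T[2,:] = [+0.0000, +0.3771, +0.2571, -0.1571, +0.2600, -0.4800]
  T[3,:] = [+0.0000, +0.6986, +0.4536, -1.1661, +0.4475, +0.2700]
  T[4,:] = [+0.0000, +0.1595, +0.1567, -0.1637, -0.0958, +0.6833]
  T[5,:] = [+0.0000, -0.7430, -0.5599, +0.5565, -0.3113, +0.1274]
|roots of det(T-λI)|: 1.6417, 0.7789, 0.2504, 0.0610, 0.0610, 0.0000.
ρ(T) = max|λ| = 1.6417; 1.6417 > 1: divergent.

no, ρ = 1.6417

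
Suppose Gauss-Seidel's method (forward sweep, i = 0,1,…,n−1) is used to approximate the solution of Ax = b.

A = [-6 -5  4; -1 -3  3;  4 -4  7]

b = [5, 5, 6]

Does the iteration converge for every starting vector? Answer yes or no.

yes

A = D + L + U where D = diag(-6, -3, 7).
Gauss-Seidel: T = -(D+L)⁻¹U, row 0 first, T[0,1] = -(-5)/(-6) = -0.8333; later rows by forward substitution.
  T[0,:] = [+0.0000, -0.8333, +0.6667]
  T[1,:] = [+0.0000, +0.2778, +0.7778]
  T[2,:] = [+0.0000, +0.6349, +0.0635]
|roots of det(T-λI)|: 0.8815, 0.5402, 0.0000.
ρ = 0.8815; 0.8815 < 1: convergent.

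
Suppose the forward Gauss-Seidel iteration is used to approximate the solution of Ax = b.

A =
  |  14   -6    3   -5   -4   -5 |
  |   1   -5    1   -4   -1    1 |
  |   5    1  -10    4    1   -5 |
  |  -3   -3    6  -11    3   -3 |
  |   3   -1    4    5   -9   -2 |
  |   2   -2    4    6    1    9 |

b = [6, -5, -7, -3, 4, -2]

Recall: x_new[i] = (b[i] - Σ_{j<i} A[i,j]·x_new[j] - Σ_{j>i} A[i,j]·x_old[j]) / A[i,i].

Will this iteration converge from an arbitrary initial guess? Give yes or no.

A = D + L + U where D = diag(14, -5, -10, -11, -9, 9).
Gauss-Seidel: T = -(D+L)⁻¹U, row 0 first, T[0,1] = -(-6)/(14) = +0.4286; later rows by forward substitution.
  T[0,:] = [+0.0000  +0.4286  -0.2143  +0.3571  +0.2857  +0.3571]
  T[1,:] = [+0.0000  +0.0857  +0.1571  -0.7286  -0.1429  +0.2714]
  T[2,:] = [+0.0000  +0.2229  -0.0914  +0.5057  +0.2286  -0.2943]
  T[3,:] = [+0.0000  -0.0187  -0.0343  +0.3771  +0.3584  -0.6047]
  T[4,:] = [+0.0000  +0.2220  -0.1486  +0.6343  +0.4118  -0.6001]
  T[5,:] = [+0.0000  -0.1874  +0.1625  -0.7879  -0.4815  +0.5815]
|λ(T)| sorted: 1.4580, 0.3919, 0.3169, 0.0604, 0.0422, 0.0000.
ρ(T) = max|λ| = 1.4580; 1.4580 > 1: divergent.

no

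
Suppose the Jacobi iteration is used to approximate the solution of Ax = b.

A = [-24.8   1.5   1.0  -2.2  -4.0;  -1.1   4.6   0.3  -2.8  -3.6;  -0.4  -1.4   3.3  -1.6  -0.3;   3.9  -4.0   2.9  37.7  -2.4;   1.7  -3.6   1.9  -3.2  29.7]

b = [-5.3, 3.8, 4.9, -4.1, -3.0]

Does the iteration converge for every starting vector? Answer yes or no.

yes

A = D + L + U where D = diag(-24.8, 4.6, 3.3, 37.7, 29.7).
Jacobi: T = -D⁻¹(L+U), T[3,4] = -(-2.4)/(37.7) = +0.0637; T[3,3] = 0.
  T[0,:] = [+0.0000 +0.0605 +0.0403 -0.0887 -0.1613]
  T[1,:] = [+0.2391 +0.0000 -0.0652 +0.6087 +0.7826]
  T[2,:] = [+0.1212 +0.4242 +0.0000 +0.4848 +0.0909]
  T[3,:] = [-0.1034 +0.1061 -0.0769 +0.0000 +0.0637]
  T[4,:] = [-0.0572 +0.1212 -0.0640 +0.1077 +0.0000]
|eigenvalues of T|: 0.4551, 0.3355, 0.3355, 0.0817, 0.0097.
ρ = 0.4551; 0.4551 < 1: convergent.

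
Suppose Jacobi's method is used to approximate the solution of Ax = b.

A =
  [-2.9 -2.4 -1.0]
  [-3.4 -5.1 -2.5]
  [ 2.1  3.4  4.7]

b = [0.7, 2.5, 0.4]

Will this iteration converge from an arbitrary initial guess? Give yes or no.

Split A = D + L + U, D = diag(-2.9, -5.1, 4.7).
Jacobi T = -D⁻¹(L+U): T[1,0] = -(-3.4)/(-5.1) = -0.6667; T[1,1] = 0.
  T[0,:] = [+0.0000, -0.8276, -0.3448]
  T[1,:] = [-0.6667, +0.0000, -0.4902]
  T[2,:] = [-0.4468, -0.7234, +0.0000]
|λ(T)| sorted: 1.1656, 0.7864, 0.3792.
ρ(T) = max|λ| = 1.1656; 1.1656 > 1: divergent.

no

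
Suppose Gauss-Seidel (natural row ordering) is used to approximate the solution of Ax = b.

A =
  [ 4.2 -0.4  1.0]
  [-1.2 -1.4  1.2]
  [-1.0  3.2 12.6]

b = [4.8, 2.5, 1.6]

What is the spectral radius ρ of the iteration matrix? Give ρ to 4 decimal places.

A = D + L + U where D = diag(4.2, -1.4, 12.6).
GS T = -(D+L)⁻¹U: row 0 first, T[0,2] = -(1)/(4.2) = -0.2381; later rows by forward substitution.
  T[0,:] = [+0.0000  +0.0952  -0.2381]
  T[1,:] = [+0.0000  -0.0816  +1.0612]
  T[2,:] = [+0.0000  +0.0283  -0.2884]
eigenvalue magnitudes: 0.3868, 0.0167, 0.0000.
spectral radius ρ = 0.3868; 0.3868 < 1 ⇒ converges.

0.3868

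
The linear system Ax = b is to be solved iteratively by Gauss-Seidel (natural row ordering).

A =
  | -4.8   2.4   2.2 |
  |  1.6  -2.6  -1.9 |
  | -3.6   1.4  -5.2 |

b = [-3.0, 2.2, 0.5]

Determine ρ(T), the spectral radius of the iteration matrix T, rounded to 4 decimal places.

Diagonal D = diag(-4.8, -2.6, -5.2); L, U strict lower/upper.
Gauss-Seidel: T = -(D+L)⁻¹U, row 0 first, T[0,2] = -(2.2)/(-4.8) = +0.4583; later rows by forward substitution.
  T[0,:] = [+0.0000, +0.5000, +0.4583]
  T[1,:] = [+0.0000, +0.3077, -0.4487]
  T[2,:] = [+0.0000, -0.2633, -0.4381]
moduli |λ_i(T)| = 0.5724, 0.4419, 0.0000.
ρ(T) = max|λ| = 0.5724; 0.5724 < 1: convergent.

0.5724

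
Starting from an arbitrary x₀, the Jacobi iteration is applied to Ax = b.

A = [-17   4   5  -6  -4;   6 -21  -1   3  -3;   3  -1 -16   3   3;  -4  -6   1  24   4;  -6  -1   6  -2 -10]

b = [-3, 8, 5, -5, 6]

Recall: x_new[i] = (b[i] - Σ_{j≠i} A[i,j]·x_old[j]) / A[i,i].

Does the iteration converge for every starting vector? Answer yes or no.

Diagonal D = diag(-17, -21, -16, 24, -10); L, U strict lower/upper.
Jacobi: T = -D⁻¹(L+U), T[0,2] = -(5)/(-17) = +0.2941; T[0,0] = 0.
  T[0,:] = [+0.0000 +0.2353 +0.2941 -0.3529 -0.2353]
  T[1,:] = [+0.2857 +0.0000 -0.0476 +0.1429 -0.1429]
  T[2,:] = [+0.1875 -0.0625 +0.0000 +0.1875 +0.1875]
  T[3,:] = [+0.1667 +0.2500 -0.0417 +0.0000 -0.1667]
  T[4,:] = [-0.6000 -0.1000 +0.6000 -0.2000 +0.0000]
eigenvalue magnitudes: 0.6855, 0.4066, 0.2501, 0.2305, 0.2016.
ρ = 0.6855; 0.6855 < 1, so it converges for any x₀.

yes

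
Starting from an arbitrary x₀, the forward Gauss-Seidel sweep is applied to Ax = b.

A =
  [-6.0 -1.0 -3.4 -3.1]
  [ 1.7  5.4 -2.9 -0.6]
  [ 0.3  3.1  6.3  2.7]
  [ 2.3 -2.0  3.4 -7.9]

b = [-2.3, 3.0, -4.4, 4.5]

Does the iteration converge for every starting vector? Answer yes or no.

yes

Diagonal D = diag(-6, 5.4, 6.3, -7.9); L, U strict lower/upper.
Gauss-Seidel: T = -(D+L)⁻¹U, row 0 first, T[0,2] = -(-3.4)/(-6) = -0.5667; later rows by forward substitution.
  T[0,:] = [+0.0000  -0.1667  -0.5667  -0.5167]
  T[1,:] = [+0.0000  +0.0525  +0.7154  +0.2738]
  T[2,:] = [+0.0000  -0.0179  -0.3251  -0.5387]
  T[3,:] = [+0.0000  -0.0695  -0.4860  -0.4516]
|eigenvalues of T|: 0.8540, 0.1964, 0.0666, 0.0000.
spectral radius ρ = 0.8540; 0.8540 < 1 ⇒ converges.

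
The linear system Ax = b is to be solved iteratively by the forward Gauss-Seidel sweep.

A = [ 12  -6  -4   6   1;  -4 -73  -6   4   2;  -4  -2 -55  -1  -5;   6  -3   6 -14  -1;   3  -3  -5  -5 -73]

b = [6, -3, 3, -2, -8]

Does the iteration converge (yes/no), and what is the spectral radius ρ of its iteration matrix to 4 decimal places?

yes, ρ = 0.3104

Split A = D + L + U, D = diag(12, -73, -55, -14, -73).
Gauss-Seidel: T = -(D+L)⁻¹U, row 0 first, T[0,2] = -(-4)/(12) = +0.3333; later rows by forward substitution.
  T[0,:] = [+0.0000 +0.5000 +0.3333 -0.5000 -0.0833]
  T[1,:] = [+0.0000 -0.0274 -0.1005 +0.0822 +0.0320]
  T[2,:] = [+0.0000 -0.0354 -0.0206 +0.0152 -0.0860]
  T[3,:] = [+0.0000 +0.2050 +0.1556 -0.2254 -0.1509]
  T[4,:] = [+0.0000 +0.0101 +0.0086 -0.0095 +0.0115]
moduli |λ_i(T)| = 0.3104, 0.0552, 0.0152, 0.0084, 0.0000.
ρ = 0.3104; 0.3104 < 1 ⇒ converges.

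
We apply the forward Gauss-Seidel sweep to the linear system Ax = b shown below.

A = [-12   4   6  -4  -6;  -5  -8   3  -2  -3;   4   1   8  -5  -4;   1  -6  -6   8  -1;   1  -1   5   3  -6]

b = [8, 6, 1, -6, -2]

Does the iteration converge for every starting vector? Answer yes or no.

no

Write A = D+L+U with D = diag(-12, -8, 8, 8, -6).
Gauss-Seidel: T = -(D+L)⁻¹U, row 0 first, T[0,1] = -(4)/(-12) = +0.3333; later rows by forward substitution.
  T[0,:] = [+0.0000 +0.3333 +0.5000 -0.3333 -0.5000]
  T[1,:] = [+0.0000 -0.2083 +0.0625 -0.0417 -0.0625]
  T[2,:] = [+0.0000 -0.1406 -0.2578 +0.7969 +0.7578]
  T[3,:] = [+0.0000 -0.3034 -0.2090 +0.6081 +0.7090]
  T[4,:] = [+0.0000 -0.1786 -0.2464 +0.9195 +0.9131]
|eigenvalues of T|: 1.3733, 0.2421, 0.0700, 0.0700, 0.0000.
ρ = 1.3733; 1.3733 > 1, so it fails to converge.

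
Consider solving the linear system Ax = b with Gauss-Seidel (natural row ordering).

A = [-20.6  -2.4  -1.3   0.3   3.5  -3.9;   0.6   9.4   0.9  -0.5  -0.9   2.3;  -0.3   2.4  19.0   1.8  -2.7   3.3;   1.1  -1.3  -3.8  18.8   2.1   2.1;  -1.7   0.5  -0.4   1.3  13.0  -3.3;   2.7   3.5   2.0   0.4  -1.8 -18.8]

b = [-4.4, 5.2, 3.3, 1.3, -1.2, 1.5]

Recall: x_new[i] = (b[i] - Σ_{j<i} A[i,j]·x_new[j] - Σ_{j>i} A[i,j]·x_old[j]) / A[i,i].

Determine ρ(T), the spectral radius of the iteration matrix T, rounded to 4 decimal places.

Diagonal D = diag(-20.6, 9.4, 19, 18.8, 13, -18.8); L, U strict lower/upper.
GS T = -(D+L)⁻¹U: row 0 first, T[0,2] = -(-1.3)/(-20.6) = -0.0631; later rows by forward substitution.
  T[0,:] = [+0.0000  -0.1165  -0.0631  +0.0146  +0.1699  -0.1893]
  T[1,:] = [+0.0000  +0.0074  -0.0917  +0.0523  +0.0849  -0.2326]
  T[2,:] = [+0.0000  -0.0028  +0.0106  -0.1011  +0.1341  -0.1473]
  T[3,:] = [+0.0000  +0.0068  -0.0005  -0.0177  -0.0887  -0.1465]
  T[4,:] = [+0.0000  -0.0163  -0.0043  -0.0014  +0.0319  +0.2482]
  T[5,:] = [+0.0000  -0.0139  -0.0246  +0.0008  +0.0495  -0.1130]
|roots of det(T-λI)|: 0.2140, 0.0937, 0.0765, 0.0765, 0.0366, 0.0000.
ρ(T) = max|λ| = 0.2140; 0.2140 < 1, so it converges for any x₀.

0.2140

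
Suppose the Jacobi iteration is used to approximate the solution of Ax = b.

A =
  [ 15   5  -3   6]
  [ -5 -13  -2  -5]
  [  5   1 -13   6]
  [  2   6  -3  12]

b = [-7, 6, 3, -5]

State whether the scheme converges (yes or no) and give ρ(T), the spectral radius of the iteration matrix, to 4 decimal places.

Diagonal D = diag(15, -13, -13, 12); L, U strict lower/upper.
T_J = -D⁻¹(L+U): T[0,3] = -(6)/(15) = -0.4000; T[0,0] = 0.
  T[0,:] = [+0.0000  -0.3333  +0.2000  -0.4000]
  T[1,:] = [-0.3846  +0.0000  -0.1538  -0.3846]
  T[2,:] = [+0.3846  +0.0769  +0.0000  +0.4615]
  T[3,:] = [-0.1667  -0.5000  +0.2500  +0.0000]
eigenvalue magnitudes: 0.8279, 0.5932, 0.3051, 0.0704.
ρ(T) = max|λ| = 0.8279; 0.8279 < 1: convergent.

yes, ρ = 0.8279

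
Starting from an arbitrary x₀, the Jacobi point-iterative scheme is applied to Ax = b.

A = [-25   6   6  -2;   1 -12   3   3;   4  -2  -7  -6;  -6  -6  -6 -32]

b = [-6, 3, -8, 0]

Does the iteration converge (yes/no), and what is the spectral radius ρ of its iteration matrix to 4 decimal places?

Let D = diag(-25, -12, -7, -32); L, U the strict triangles.
Jacobi: T = -D⁻¹(L+U), T[0,2] = -(6)/(-25) = +0.2400; T[0,0] = 0.
  T[0,:] = [+0.0000 +0.2400 +0.2400 -0.0800]
  T[1,:] = [+0.0833 +0.0000 +0.2500 +0.2500]
  T[2,:] = [+0.5714 -0.2857 +0.0000 -0.8571]
  T[3,:] = [-0.1875 -0.1875 -0.1875 +0.0000]
|roots of det(T-λI)|: 0.6575, 0.3622, 0.3622, 0.1822.
spectral radius ρ = 0.6575; 0.6575 < 1, so it converges for any x₀.

yes, ρ = 0.6575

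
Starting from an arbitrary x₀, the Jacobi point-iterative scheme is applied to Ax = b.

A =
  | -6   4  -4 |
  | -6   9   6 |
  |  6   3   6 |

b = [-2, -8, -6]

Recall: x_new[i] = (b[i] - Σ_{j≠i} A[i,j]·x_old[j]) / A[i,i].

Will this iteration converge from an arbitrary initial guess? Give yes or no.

A = D + L + U where D = diag(-6, 9, 6).
Jacobi: T = -D⁻¹(L+U), T[2,1] = -(3)/(6) = -0.5000; T[2,2] = 0.
  T[0,:] = [+0.0000, +0.6667, -0.6667]
  T[1,:] = [+0.6667, +0.0000, -0.6667]
  T[2,:] = [-1.0000, -0.5000, +0.0000]
moduli |λ_i(T)| = 1.3874, 0.7208, 0.6667.
spectral radius ρ = 1.3874; 1.3874 > 1 ⇒ diverges.

no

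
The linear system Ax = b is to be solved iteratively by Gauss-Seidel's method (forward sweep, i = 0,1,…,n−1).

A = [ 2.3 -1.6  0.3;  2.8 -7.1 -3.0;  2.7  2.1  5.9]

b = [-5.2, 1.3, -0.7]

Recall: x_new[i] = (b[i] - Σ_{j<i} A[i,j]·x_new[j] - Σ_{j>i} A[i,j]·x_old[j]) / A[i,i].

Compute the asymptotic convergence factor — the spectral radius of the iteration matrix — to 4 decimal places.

Diagonal D = diag(2.3, -7.1, 5.9); L, U strict lower/upper.
GS T = -(D+L)⁻¹U: row 0 first, T[0,2] = -(0.3)/(2.3) = -0.1304; later rows by forward substitution.
  T[0,:] = [+0.0000  +0.6957  -0.1304]
  T[1,:] = [+0.0000  +0.2743  -0.4740]
  T[2,:] = [+0.0000  -0.4160  +0.2284]
eigenvalue magnitudes: 0.6960, 0.1933, 0.0000.
spectral radius ρ = 0.6960; 0.6960 < 1: convergent.

0.6960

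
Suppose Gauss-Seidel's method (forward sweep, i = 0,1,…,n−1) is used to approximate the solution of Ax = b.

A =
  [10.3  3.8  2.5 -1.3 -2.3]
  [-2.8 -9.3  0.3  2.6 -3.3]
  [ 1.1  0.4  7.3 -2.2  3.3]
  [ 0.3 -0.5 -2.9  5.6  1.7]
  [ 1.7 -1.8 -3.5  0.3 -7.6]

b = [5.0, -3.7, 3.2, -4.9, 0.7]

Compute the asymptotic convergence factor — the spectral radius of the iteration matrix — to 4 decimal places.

Diagonal D = diag(10.3, -9.3, 7.3, 5.6, -7.6); L, U strict lower/upper.
T_GS = -(D+L)⁻¹U: row 0 first, T[0,2] = -(2.5)/(10.3) = -0.2427; later rows by forward substitution.
  T[0,:] = [+0.0000, -0.3689, -0.2427, +0.1262, +0.2233]
  T[1,:] = [+0.0000, +0.1111, +0.1053, +0.2416, -0.4221]
  T[2,:] = [+0.0000, +0.0495, +0.0308, +0.2691, -0.4626]
  T[3,:] = [+0.0000, +0.0553, +0.0384, +0.1542, -0.5928]
  T[4,:] = [+0.0000, -0.1294, -0.0919, -0.1468, +0.3395]
|eigenvalues of T|: 0.7707, 0.1200, 0.1200, 0.0219, 0.0000.
spectral radius ρ = 0.7707; 0.7707 < 1: convergent.

0.7707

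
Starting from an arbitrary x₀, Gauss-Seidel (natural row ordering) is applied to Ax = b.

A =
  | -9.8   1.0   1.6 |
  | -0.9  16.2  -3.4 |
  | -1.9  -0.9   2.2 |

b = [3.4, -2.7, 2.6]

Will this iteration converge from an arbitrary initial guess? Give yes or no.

yes

Write A = D+L+U with D = diag(-9.8, 16.2, 2.2).
Gauss-Seidel: T = -(D+L)⁻¹U, row 0 first, T[0,1] = -(1)/(-9.8) = +0.1020; later rows by forward substitution.
  T[0,:] = [+0.0000  +0.1020  +0.1633]
  T[1,:] = [+0.0000  +0.0057  +0.2189]
  T[2,:] = [+0.0000  +0.0904  +0.2306]
eigenvalue magnitudes: 0.2983, 0.0620, 0.0000.
spectral radius ρ = 0.2983; 0.2983 < 1: convergent.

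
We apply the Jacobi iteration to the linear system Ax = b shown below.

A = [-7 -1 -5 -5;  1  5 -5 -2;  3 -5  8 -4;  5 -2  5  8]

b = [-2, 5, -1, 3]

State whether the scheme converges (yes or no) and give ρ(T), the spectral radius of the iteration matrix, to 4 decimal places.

Write A = D+L+U with D = diag(-7, 5, 8, 8).
Jacobi T = -D⁻¹(L+U): T[1,3] = -(-2)/(5) = +0.4000; T[1,1] = 0.
  T[0,:] = [+0.0000, -0.1429, -0.7143, -0.7143]
  T[1,:] = [-0.2000, +0.0000, +1.0000, +0.4000]
  T[2,:] = [-0.3750, +0.6250, +0.0000, +0.5000]
  T[3,:] = [-0.6250, +0.2500, -0.6250, +0.0000]
|eigenvalues of T|: 1.1264, 0.8268, 0.5456, 0.2460.
ρ(T) = max|λ| = 1.1264; 1.1264 > 1 ⇒ diverges.

no, ρ = 1.1264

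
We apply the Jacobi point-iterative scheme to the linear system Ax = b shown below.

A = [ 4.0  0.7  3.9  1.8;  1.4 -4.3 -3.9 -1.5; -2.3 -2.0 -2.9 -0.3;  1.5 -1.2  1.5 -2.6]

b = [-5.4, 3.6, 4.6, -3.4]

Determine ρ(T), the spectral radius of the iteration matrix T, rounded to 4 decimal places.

Split A = D + L + U, D = diag(4, -4.3, -2.9, -2.6).
Jacobi: T = -D⁻¹(L+U), T[1,2] = -(-3.9)/(-4.3) = -0.9070; T[1,1] = 0.
  T[0,:] = [+0.0000, -0.1750, -0.9750, -0.4500]
  T[1,:] = [+0.3256, +0.0000, -0.9070, -0.3488]
  T[2,:] = [-0.7931, -0.6897, +0.0000, -0.1034]
  T[3,:] = [+0.5769, -0.4615, +0.5769, +0.0000]
|roots of det(T-λI)|: 1.2841, 0.7175, 0.4294, 0.1372.
spectral radius ρ = 1.2841; 1.2841 > 1, so it fails to converge.

1.2841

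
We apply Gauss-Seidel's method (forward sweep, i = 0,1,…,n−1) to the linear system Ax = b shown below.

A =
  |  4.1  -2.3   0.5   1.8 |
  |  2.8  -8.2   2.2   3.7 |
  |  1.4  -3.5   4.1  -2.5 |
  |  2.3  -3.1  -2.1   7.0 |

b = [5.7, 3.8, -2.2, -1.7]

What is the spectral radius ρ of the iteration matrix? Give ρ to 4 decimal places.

Let D = diag(4.1, -8.2, 4.1, 7); L, U the strict triangles.
Gauss-Seidel: T = -(D+L)⁻¹U, row 0 first, T[0,2] = -(0.5)/(4.1) = -0.1220; later rows by forward substitution.
  T[0,:] = [+0.0000  +0.5610  -0.1220  -0.4390]
  T[1,:] = [+0.0000  +0.1916  +0.2267  +0.3013]
  T[2,:] = [+0.0000  -0.0280  +0.2351  +1.0169]
  T[3,:] = [+0.0000  -0.1079  +0.2110  +0.5828]
|λ(T)| sorted: 0.8209, 0.3078, 0.1193, 0.0000.
ρ(T) = max|λ| = 0.8209; 0.8209 < 1: convergent.

0.8209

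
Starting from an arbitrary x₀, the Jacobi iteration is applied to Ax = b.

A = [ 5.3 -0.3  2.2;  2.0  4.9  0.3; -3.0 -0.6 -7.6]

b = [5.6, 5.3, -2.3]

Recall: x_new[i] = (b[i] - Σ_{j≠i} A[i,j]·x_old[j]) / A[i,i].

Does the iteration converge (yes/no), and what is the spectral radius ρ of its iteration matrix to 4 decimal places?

Write A = D+L+U with D = diag(5.3, 4.9, -7.6).
T_J = -D⁻¹(L+U): T[2,1] = -(-0.6)/(-7.6) = -0.0789; T[2,2] = 0.
  T[0,:] = [+0.0000  +0.0566  -0.4151]
  T[1,:] = [-0.4082  +0.0000  -0.0612]
  T[2,:] = [-0.3947  -0.0789  +0.0000]
eigenvalue magnitudes: 0.4175, 0.3305, 0.0870.
spectral radius ρ = 0.4175; 0.4175 < 1, so it converges for any x₀.

yes, ρ = 0.4175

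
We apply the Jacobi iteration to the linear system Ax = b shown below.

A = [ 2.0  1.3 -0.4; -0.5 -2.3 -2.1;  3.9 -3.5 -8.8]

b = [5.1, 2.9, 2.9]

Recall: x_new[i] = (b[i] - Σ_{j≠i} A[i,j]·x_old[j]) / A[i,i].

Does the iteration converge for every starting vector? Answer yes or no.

yes

A = D + L + U where D = diag(2, -2.3, -8.8).
Jacobi T = -D⁻¹(L+U): T[0,1] = -(1.3)/(2) = -0.6500; T[0,0] = 0.
  T[0,:] = [+0.0000 -0.6500 +0.2000]
  T[1,:] = [-0.2174 +0.0000 -0.9130]
  T[2,:] = [+0.4432 -0.3977 +0.0000]
moduli |λ_i(T)| = 0.9435, 0.5451, 0.5451.
spectral radius ρ = 0.9435; 0.9435 < 1, so it converges for any x₀.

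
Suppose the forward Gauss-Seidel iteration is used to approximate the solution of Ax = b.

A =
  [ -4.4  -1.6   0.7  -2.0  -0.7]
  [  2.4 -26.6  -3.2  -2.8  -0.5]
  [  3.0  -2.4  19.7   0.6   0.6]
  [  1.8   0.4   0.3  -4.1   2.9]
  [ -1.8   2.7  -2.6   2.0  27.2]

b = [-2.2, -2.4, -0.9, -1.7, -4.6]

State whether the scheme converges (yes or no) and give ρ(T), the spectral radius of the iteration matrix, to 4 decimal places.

yes, ρ = 0.2939

Diagonal D = diag(-4.4, -26.6, 19.7, -4.1, 27.2); L, U strict lower/upper.
Gauss-Seidel: T = -(D+L)⁻¹U, row 0 first, T[0,2] = -(0.7)/(-4.4) = +0.1591; later rows by forward substitution.
  T[0,:] = [+0.0000 -0.3636 +0.1591 -0.4545 -0.1591]
  T[1,:] = [+0.0000 -0.0328 -0.1059 -0.1463 -0.0332]
  T[2,:] = [+0.0000 +0.0514 -0.0371 +0.0209 -0.0103]
  T[3,:] = [+0.0000 -0.1591 +0.0568 -0.2123 +0.6335]
  T[4,:] = [+0.0000 -0.0042 +0.0133 +0.0021 -0.0548]
moduli |λ_i(T)| = 0.2939, 0.0875, 0.0492, 0.0492, 0.0000.
ρ(T) = max|λ| = 0.2939; 0.2939 < 1 ⇒ converges.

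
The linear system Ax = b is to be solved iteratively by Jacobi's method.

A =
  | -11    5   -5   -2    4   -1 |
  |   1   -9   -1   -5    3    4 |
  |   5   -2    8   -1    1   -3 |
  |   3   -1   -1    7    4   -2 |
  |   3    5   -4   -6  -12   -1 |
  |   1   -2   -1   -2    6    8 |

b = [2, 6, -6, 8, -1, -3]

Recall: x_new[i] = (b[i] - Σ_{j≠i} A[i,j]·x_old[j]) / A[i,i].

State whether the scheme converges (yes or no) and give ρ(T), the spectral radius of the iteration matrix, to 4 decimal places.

no, ρ = 1.2859

A = D + L + U where D = diag(-11, -9, 8, 7, -12, 8).
Jacobi T = -D⁻¹(L+U): T[1,2] = -(-1)/(-9) = -0.1111; T[1,1] = 0.
  T[0,:] = [+0.0000, +0.4545, -0.4545, -0.1818, +0.3636, -0.0909]
  T[1,:] = [+0.1111, +0.0000, -0.1111, -0.5556, +0.3333, +0.4444]
  T[2,:] = [-0.6250, +0.2500, +0.0000, +0.1250, -0.1250, +0.3750]
  T[3,:] = [-0.4286, +0.1429, +0.1429, +0.0000, -0.5714, +0.2857]
  T[4,:] = [+0.2500, +0.4167, -0.3333, -0.5000, +0.0000, -0.0833]
  T[5,:] = [-0.1250, +0.2500, +0.1250, +0.2500, -0.7500, +0.0000]
|roots of det(T-λI)|: 1.2859, 0.6760, 0.4935, 0.4935, 0.1834, 0.0480.
ρ(T) = max|λ| = 1.2859; 1.2859 > 1 ⇒ diverges.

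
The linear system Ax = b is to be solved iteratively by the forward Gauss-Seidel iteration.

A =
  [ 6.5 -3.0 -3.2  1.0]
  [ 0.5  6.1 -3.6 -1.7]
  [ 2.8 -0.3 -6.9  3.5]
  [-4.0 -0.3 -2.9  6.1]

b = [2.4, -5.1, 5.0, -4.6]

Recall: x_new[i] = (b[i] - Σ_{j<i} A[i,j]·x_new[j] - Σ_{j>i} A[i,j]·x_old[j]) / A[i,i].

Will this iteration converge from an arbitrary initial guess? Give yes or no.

A = D + L + U where D = diag(6.5, 6.1, -6.9, 6.1).
T_GS = -(D+L)⁻¹U: row 0 first, T[0,2] = -(-3.2)/(6.5) = +0.4923; later rows by forward substitution.
  T[0,:] = [+0.0000 +0.4615 +0.4923 -0.1538]
  T[1,:] = [+0.0000 -0.0378 +0.5498 +0.2913]
  T[2,:] = [+0.0000 +0.1889 +0.1759 +0.4322]
  T[3,:] = [+0.0000 +0.3906 +0.4335 +0.1189]
eigenvalue magnitudes: 0.8485, 0.3268, 0.3268, 0.0000.
ρ(T) = max|λ| = 0.8485; 0.8485 < 1 ⇒ converges.

yes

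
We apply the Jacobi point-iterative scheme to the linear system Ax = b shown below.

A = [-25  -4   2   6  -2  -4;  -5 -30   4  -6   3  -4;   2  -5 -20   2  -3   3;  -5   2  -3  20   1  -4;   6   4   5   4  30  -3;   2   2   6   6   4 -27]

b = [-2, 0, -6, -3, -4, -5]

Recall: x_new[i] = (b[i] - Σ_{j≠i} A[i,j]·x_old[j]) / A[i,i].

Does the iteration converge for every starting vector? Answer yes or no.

Split A = D + L + U, D = diag(-25, -30, -20, 20, 30, -27).
Jacobi T = -D⁻¹(L+U): T[3,2] = -(-3)/(20) = +0.1500; T[3,3] = 0.
  T[0,:] = [+0.0000 -0.1600 +0.0800 +0.2400 -0.0800 -0.1600]
  T[1,:] = [-0.1667 +0.0000 +0.1333 -0.2000 +0.1000 -0.1333]
  T[2,:] = [+0.1000 -0.2500 +0.0000 +0.1000 -0.1500 +0.1500]
  T[3,:] = [+0.2500 -0.1000 +0.1500 +0.0000 -0.0500 +0.2000]
  T[4,:] = [-0.2000 -0.1333 -0.1667 -0.1333 +0.0000 +0.1000]
  T[5,:] = [+0.0741 +0.0741 +0.2222 +0.2222 +0.1481 +0.0000]
|roots of det(T-λI)|: 0.5284, 0.3220, 0.3045, 0.3045, 0.1882, 0.0175.
spectral radius ρ = 0.5284; 0.5284 < 1: convergent.

yes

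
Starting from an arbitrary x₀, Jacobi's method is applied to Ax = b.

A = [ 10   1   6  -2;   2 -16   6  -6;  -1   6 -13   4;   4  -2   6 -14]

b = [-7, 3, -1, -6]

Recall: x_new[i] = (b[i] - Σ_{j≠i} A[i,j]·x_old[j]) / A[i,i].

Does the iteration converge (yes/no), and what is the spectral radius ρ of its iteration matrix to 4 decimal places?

yes, ρ = 0.8324

Diagonal D = diag(10, -16, -13, -14); L, U strict lower/upper.
Jacobi T = -D⁻¹(L+U): T[2,1] = -(6)/(-13) = +0.4615; T[2,2] = 0.
  T[0,:] = [+0.0000, -0.1000, -0.6000, +0.2000]
  T[1,:] = [+0.1250, +0.0000, +0.3750, -0.3750]
  T[2,:] = [-0.0769, +0.4615, +0.0000, +0.3077]
  T[3,:] = [+0.2857, -0.1429, +0.4286, +0.0000]
|eigenvalues of T|: 0.8324, 0.3992, 0.2659, 0.2659.
ρ(T) = max|λ| = 0.8324; 0.8324 < 1, so it converges for any x₀.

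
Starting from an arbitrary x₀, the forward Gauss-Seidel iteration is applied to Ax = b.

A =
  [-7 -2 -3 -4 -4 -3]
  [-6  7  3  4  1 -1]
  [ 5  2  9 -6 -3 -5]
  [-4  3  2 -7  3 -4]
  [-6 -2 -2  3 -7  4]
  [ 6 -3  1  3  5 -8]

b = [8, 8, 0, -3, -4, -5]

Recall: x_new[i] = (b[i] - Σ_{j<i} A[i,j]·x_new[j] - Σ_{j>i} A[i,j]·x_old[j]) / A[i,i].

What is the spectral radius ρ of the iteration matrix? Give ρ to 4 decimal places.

1.6922

Diagonal D = diag(-7, 7, 9, -7, -7, -8); L, U strict lower/upper.
GS T = -(D+L)⁻¹U: row 0 first, T[0,5] = -(-3)/(-7) = -0.4286; later rows by forward substitution.
  T[0,:] = [+0.0000 -0.2857 -0.4286 -0.5714 -0.5714 -0.4286]
  T[1,:] = [+0.0000 -0.2449 -0.7959 -1.0612 -0.6327 -0.2245]
  T[2,:] = [+0.0000 +0.2132 +0.4150 +1.2200 +0.7914 +0.8435]
  T[3,:] = [+0.0000 +0.1192 +0.0224 +0.2203 +0.7101 -0.1817]
  T[4,:] = [+0.0000 +0.3051 +0.4858 +0.5388 +0.7488 +0.6840]
  T[5,:] = [+0.0000 +0.1396 +0.3409 +0.5413 +0.6419 +0.2276]
eigenvalue magnitudes: 1.6922, 0.3271, 0.3271, 0.2878, 0.2878, 0.0000.
spectral radius ρ = 1.6922; 1.6922 > 1: divergent.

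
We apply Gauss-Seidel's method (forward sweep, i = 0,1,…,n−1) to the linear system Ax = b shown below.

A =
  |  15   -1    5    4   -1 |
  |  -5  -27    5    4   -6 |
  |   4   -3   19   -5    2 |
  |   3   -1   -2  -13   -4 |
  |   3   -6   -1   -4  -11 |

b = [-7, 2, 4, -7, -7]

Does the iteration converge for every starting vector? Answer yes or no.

Let D = diag(15, -27, 19, -13, -11); L, U the strict triangles.
GS T = -(D+L)⁻¹U: row 0 first, T[0,2] = -(5)/(15) = -0.3333; later rows by forward substitution.
  T[0,:] = [+0.0000  +0.0667  -0.3333  -0.2667  +0.0667]
  T[1,:] = [+0.0000  -0.0123  +0.2469  +0.1975  -0.2346]
  T[2,:] = [+0.0000  -0.0160  +0.1092  +0.3505  -0.1563]
  T[3,:] = [+0.0000  +0.0188  -0.1127  -0.1307  -0.2502]
  T[4,:] = [+0.0000  +0.0195  -0.1945  -0.1648  +0.2513]
eigenvalue magnitudes: 0.4344, 0.2178, 0.2178, 0.0132, 0.0000.
spectral radius ρ = 0.4344; 0.4344 < 1: convergent.

yes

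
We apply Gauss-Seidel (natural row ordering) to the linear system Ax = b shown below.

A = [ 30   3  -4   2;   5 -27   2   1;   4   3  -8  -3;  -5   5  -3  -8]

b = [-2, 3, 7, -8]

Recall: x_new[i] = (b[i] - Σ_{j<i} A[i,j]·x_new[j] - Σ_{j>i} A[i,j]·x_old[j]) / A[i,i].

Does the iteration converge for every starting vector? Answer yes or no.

yes

Diagonal D = diag(30, -27, -8, -8); L, U strict lower/upper.
GS T = -(D+L)⁻¹U: row 0 first, T[0,1] = -(3)/(30) = -0.1000; later rows by forward substitution.
  T[0,:] = [+0.0000 -0.1000 +0.1333 -0.0667]
  T[1,:] = [+0.0000 -0.0185 +0.0988 +0.0247]
  T[2,:] = [+0.0000 -0.0569 +0.1037 -0.3991]
  T[3,:] = [+0.0000 +0.0723 -0.0605 +0.2068]
|roots of det(T-λI)|: 0.2869, 0.0803, 0.0753, 0.0000.
ρ = 0.2869; 0.2869 < 1: convergent.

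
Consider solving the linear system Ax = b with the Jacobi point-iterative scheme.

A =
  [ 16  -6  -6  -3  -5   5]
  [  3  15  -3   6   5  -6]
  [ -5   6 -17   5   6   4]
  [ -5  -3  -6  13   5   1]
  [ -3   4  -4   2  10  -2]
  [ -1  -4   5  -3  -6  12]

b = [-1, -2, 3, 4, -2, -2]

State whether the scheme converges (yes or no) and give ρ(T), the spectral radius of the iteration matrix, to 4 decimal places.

no, ρ = 1.1512

Split A = D + L + U, D = diag(16, 15, -17, 13, 10, 12).
Jacobi T = -D⁻¹(L+U): T[5,2] = -(5)/(12) = -0.4167; T[5,5] = 0.
  T[0,:] = [+0.0000  +0.3750  +0.3750  +0.1875  +0.3125  -0.3125]
  T[1,:] = [-0.2000  +0.0000  +0.2000  -0.4000  -0.3333  +0.4000]
  T[2,:] = [-0.2941  +0.3529  +0.0000  +0.2941  +0.3529  +0.2353]
  T[3,:] = [+0.3846  +0.2308  +0.4615  +0.0000  -0.3846  -0.0769]
  T[4,:] = [+0.3000  -0.4000  +0.4000  -0.2000  +0.0000  +0.2000]
  T[5,:] = [+0.0833  +0.3333  -0.4167  +0.2500  +0.5000  +0.0000]
moduli |λ_i(T)| = 1.1512, 0.5173, 0.4882, 0.4882, 0.4424, 0.4424.
spectral radius ρ = 1.1512; 1.1512 > 1: divergent.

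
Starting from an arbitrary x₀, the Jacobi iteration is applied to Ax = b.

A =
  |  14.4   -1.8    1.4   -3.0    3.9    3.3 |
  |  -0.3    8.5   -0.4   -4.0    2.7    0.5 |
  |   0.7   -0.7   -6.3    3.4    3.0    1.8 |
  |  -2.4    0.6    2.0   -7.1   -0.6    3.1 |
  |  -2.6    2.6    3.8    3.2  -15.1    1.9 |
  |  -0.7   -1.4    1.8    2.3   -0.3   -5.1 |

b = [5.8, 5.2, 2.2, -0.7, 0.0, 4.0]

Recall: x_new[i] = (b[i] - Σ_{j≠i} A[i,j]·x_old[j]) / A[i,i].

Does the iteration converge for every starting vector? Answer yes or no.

A = D + L + U where D = diag(14.4, 8.5, -6.3, -7.1, -15.1, -5.1).
Jacobi: T = -D⁻¹(L+U), T[4,1] = -(2.6)/(-15.1) = +0.1722; T[4,4] = 0.
  T[0,:] = [+0.0000 +0.1250 -0.0972 +0.2083 -0.2708 -0.2292]
  T[1,:] = [+0.0353 +0.0000 +0.0471 +0.4706 -0.3176 -0.0588]
  T[2,:] = [+0.1111 -0.1111 +0.0000 +0.5397 +0.4762 +0.2857]
  T[3,:] = [-0.3380 +0.0845 +0.2817 +0.0000 -0.0845 +0.4366]
  T[4,:] = [-0.1722 +0.1722 +0.2517 +0.2119 +0.0000 +0.1258]
  T[5,:] = [-0.1373 -0.2745 +0.3529 +0.4510 -0.0588 +0.0000]
|eigenvalues of T|: 0.8824, 0.4854, 0.4666, 0.3181, 0.3181, 0.1251.
ρ(T) = max|λ| = 0.8824; 0.8824 < 1 ⇒ converges.

yes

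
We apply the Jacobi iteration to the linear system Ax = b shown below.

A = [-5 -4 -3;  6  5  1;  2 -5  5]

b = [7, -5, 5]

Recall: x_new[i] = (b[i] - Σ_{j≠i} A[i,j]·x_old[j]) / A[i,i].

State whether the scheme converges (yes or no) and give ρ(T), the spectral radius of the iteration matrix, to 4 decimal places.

Write A = D+L+U with D = diag(-5, 5, 5).
Jacobi T = -D⁻¹(L+U): T[0,1] = -(-4)/(-5) = -0.8000; T[0,0] = 0.
  T[0,:] = [+0.0000 -0.8000 -0.6000]
  T[1,:] = [-1.2000 +0.0000 -0.2000]
  T[2,:] = [-0.4000 +1.0000 +0.0000]
|roots of det(T-λI)|: 1.2371, 0.7282, 0.7282.
ρ = 1.2371; 1.2371 > 1: divergent.

no, ρ = 1.2371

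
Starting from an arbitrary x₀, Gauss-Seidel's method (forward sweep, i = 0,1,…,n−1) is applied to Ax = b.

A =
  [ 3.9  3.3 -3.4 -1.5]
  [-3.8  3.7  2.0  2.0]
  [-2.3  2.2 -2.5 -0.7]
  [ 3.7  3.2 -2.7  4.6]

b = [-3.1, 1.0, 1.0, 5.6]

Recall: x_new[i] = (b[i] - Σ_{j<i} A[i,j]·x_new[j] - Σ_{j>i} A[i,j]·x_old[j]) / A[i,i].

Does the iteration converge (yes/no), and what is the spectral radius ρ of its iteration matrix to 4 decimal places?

Diagonal D = diag(3.9, 3.7, -2.5, 4.6); L, U strict lower/upper.
Gauss-Seidel: T = -(D+L)⁻¹U, row 0 first, T[0,1] = -(3.3)/(3.9) = -0.8462; later rows by forward substitution.
  T[0,:] = [+0.0000  -0.8462  +0.8718  +0.3846]
  T[1,:] = [+0.0000  -0.8690  +0.3548  -0.1455]
  T[2,:] = [+0.0000  +0.0137  -0.4898  -0.7619]
  T[3,:] = [+0.0000  +1.2932  -1.2356  -0.6553]
|λ(T)| sorted: 1.6340, 0.5050, 0.1248, 0.0000.
ρ(T) = max|λ| = 1.6340; 1.6340 > 1, so it fails to converge.

no, ρ = 1.6340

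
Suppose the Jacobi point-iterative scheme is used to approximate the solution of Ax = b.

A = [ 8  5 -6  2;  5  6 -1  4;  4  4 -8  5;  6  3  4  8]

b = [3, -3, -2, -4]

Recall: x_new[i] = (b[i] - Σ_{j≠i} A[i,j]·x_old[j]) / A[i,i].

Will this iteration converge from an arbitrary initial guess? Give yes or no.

Let D = diag(8, 6, -8, 8); L, U the strict triangles.
Jacobi T = -D⁻¹(L+U): T[1,0] = -(5)/(6) = -0.8333; T[1,1] = 0.
  T[0,:] = [+0.0000, -0.6250, +0.7500, -0.2500]
  T[1,:] = [-0.8333, +0.0000, +0.1667, -0.6667]
  T[2,:] = [+0.5000, +0.5000, +0.0000, +0.6250]
  T[3,:] = [-0.7500, -0.3750, -0.5000, +0.0000]
moduli |λ_i(T)| = 1.3844, 0.6121, 0.5828, 0.5828.
spectral radius ρ = 1.3844; 1.3844 > 1 ⇒ diverges.

no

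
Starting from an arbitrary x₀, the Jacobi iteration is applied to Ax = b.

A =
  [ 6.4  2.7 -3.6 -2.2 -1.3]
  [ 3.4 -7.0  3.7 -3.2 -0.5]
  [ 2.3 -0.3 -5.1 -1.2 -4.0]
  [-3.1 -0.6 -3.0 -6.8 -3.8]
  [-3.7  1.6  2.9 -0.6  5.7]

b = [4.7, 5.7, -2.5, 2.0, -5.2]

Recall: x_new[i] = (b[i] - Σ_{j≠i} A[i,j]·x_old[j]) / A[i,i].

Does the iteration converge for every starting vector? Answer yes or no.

A = D + L + U where D = diag(6.4, -7, -5.1, -6.8, 5.7).
Jacobi T = -D⁻¹(L+U): T[2,1] = -(-0.3)/(-5.1) = -0.0588; T[2,2] = 0.
  T[0,:] = [+0.0000  -0.4219  +0.5625  +0.3438  +0.2031]
  T[1,:] = [+0.4857  +0.0000  +0.5286  -0.4571  -0.0714]
  T[2,:] = [+0.4510  -0.0588  +0.0000  -0.2353  -0.7843]
  T[3,:] = [-0.4559  -0.0882  -0.4412  +0.0000  -0.5588]
  T[4,:] = [+0.6491  -0.2807  -0.5088  +0.1053  +0.0000]
|λ(T)| sorted: 1.1414, 0.8017, 0.8017, 0.7298, 0.2182.
ρ(T) = max|λ| = 1.1414; 1.1414 > 1: divergent.

no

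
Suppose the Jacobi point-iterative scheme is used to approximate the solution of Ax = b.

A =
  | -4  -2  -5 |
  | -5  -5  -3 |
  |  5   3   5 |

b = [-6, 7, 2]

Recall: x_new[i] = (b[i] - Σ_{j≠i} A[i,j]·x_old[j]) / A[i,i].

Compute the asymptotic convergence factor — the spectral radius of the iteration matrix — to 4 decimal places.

A = D + L + U where D = diag(-4, -5, 5).
T_J = -D⁻¹(L+U): T[2,0] = -(5)/(5) = -1.0000; T[2,2] = 0.
  T[0,:] = [+0.0000 -0.5000 -1.2500]
  T[1,:] = [-1.0000 +0.0000 -0.6000]
  T[2,:] = [-1.0000 -0.6000 +0.0000]
|λ(T)| sorted: 1.6565, 1.0565, 0.6000.
ρ = 1.6565; 1.6565 > 1 ⇒ diverges.

1.6565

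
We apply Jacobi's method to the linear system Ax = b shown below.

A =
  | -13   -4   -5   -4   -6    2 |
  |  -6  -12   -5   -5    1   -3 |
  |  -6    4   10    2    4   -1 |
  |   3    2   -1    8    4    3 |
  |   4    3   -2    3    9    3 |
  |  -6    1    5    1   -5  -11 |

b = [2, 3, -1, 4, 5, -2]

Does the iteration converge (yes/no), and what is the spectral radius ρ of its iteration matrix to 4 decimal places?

no, ρ = 1.1831

Diagonal D = diag(-13, -12, 10, 8, 9, -11); L, U strict lower/upper.
Jacobi: T = -D⁻¹(L+U), T[1,0] = -(-6)/(-12) = -0.5000; T[1,1] = 0.
  T[0,:] = [+0.0000 -0.3077 -0.3846 -0.3077 -0.4615 +0.1538]
  T[1,:] = [-0.5000 +0.0000 -0.4167 -0.4167 +0.0833 -0.2500]
  T[2,:] = [+0.6000 -0.4000 +0.0000 -0.2000 -0.4000 +0.1000]
  T[3,:] = [-0.3750 -0.2500 +0.1250 +0.0000 -0.5000 -0.3750]
  T[4,:] = [-0.4444 -0.3333 +0.2222 -0.3333 +0.0000 -0.3333]
  T[5,:] = [-0.5455 +0.0909 +0.4545 +0.0909 -0.4545 +0.0000]
|λ(T)| sorted: 1.1831, 0.5854, 0.5854, 0.4885, 0.4885, 0.2347.
ρ(T) = max|λ| = 1.1831; 1.1831 > 1: divergent.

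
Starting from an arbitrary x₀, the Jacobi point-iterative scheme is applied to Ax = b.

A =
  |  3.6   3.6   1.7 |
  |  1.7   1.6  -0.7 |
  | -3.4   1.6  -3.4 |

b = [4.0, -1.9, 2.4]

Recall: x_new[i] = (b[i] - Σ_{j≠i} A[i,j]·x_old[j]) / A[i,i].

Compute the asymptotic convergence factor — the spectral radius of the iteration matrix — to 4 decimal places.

A = D + L + U where D = diag(3.6, 1.6, -3.4).
T_J = -D⁻¹(L+U): T[1,2] = -(-0.7)/(1.6) = +0.4375; T[1,1] = 0.
  T[0,:] = [+0.0000 -1.0000 -0.4722]
  T[1,:] = [-1.0625 +0.0000 +0.4375]
  T[2,:] = [-1.0000 +0.4706 +0.0000]
eigenvalue magnitudes: 1.4816, 1.0477, 0.4339.
ρ = 1.4816; 1.4816 > 1, so it fails to converge.

1.4816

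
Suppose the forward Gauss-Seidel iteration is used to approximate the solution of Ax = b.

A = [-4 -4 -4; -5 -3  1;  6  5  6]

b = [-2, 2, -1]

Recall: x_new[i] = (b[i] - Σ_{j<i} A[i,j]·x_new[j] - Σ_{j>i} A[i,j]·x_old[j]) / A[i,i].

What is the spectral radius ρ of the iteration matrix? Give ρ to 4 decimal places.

1.2638

Let D = diag(-4, -3, 6); L, U the strict triangles.
T_GS = -(D+L)⁻¹U: row 0 first, T[0,1] = -(-4)/(-4) = -1.0000; later rows by forward substitution.
  T[0,:] = [+0.0000, -1.0000, -1.0000]
  T[1,:] = [+0.0000, +1.6667, +2.0000]
  T[2,:] = [+0.0000, -0.3889, -0.6667]
moduli |λ_i(T)| = 1.2638, 0.2638, 0.0000.
spectral radius ρ = 1.2638; 1.2638 > 1 ⇒ diverges.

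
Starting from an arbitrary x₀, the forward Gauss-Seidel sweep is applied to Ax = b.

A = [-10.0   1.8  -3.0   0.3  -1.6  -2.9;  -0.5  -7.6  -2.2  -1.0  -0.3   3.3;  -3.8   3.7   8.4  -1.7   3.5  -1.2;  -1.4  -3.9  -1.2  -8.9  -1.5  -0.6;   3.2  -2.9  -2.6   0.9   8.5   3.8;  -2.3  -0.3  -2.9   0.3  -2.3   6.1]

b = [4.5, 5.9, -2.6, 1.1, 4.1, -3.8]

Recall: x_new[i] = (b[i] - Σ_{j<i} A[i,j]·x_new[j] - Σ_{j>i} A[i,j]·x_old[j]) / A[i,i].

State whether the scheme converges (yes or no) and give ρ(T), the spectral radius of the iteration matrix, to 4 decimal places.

yes, ρ = 0.5262

A = D + L + U where D = diag(-10, -7.6, 8.4, -8.9, 8.5, 6.1).
T_GS = -(D+L)⁻¹U: row 0 first, T[0,4] = -(-1.6)/(-10) = -0.1600; later rows by forward substitution.
  T[0,:] = [+0.0000 +0.1800 -0.3000 +0.0300 -0.1600 -0.2900]
  T[1,:] = [+0.0000 -0.0118 -0.2697 -0.1336 -0.0289 +0.4533]
  T[2,:] = [+0.0000 +0.0866 -0.0169 +0.2748 -0.4763 -0.1880]
  T[3,:] = [+0.0000 -0.0348 +0.1677 +0.0168 -0.0665 -0.1951]
  T[4,:] = [+0.0000 -0.0416 -0.0020 +0.0254 -0.0883 -0.2201]
  T[5,:] = [+0.0000 +0.0945 -0.1434 +0.1441 -0.3182 -0.2498]
|eigenvalues of T|: 0.5262, 0.2271, 0.2271, 0.1280, 0.0863, 0.0000.
ρ(T) = max|λ| = 0.5262; 0.5262 < 1: convergent.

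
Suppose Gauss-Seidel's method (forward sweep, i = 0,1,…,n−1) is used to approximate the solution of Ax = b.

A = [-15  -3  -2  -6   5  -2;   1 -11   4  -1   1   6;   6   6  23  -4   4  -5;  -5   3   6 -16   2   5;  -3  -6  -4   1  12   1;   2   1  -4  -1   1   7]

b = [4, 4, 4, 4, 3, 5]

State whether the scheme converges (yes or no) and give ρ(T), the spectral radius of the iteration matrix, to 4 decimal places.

yes, ρ = 0.6405

Diagonal D = diag(-15, -11, 23, -16, 12, 7); L, U strict lower/upper.
T_GS = -(D+L)⁻¹U: row 0 first, T[0,2] = -(-2)/(-15) = -0.1333; later rows by forward substitution.
  T[0,:] = [+0.0000, -0.2000, -0.1333, -0.4000, +0.3333, -0.1333]
  T[1,:] = [+0.0000, -0.0182, +0.3515, -0.1273, +0.1212, +0.5333]
  T[2,:] = [+0.0000, +0.0569, -0.0569, +0.3115, -0.2925, +0.1130]
  T[3,:] = [+0.0000, +0.0804, +0.0862, +0.2179, -0.0661, +0.4966]
  T[4,:] = [+0.0000, -0.0468, +0.1163, -0.0780, +0.0520, +0.1463]
  T[5,:] = [+0.0000, +0.1104, -0.0489, +0.3527, -0.2966, +0.0765]
moduli |λ_i(T)| = 0.6405, 0.2018, 0.2018, 0.0734, 0.0197, 0.0000.
ρ = 0.6405; 0.6405 < 1 ⇒ converges.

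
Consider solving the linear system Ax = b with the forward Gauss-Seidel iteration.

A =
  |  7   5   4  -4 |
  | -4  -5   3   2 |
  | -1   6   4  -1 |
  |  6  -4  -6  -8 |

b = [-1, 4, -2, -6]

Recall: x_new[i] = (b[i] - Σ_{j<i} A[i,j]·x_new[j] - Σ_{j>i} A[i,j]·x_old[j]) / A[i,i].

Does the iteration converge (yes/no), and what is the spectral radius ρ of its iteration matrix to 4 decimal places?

no, ρ = 1.2479

Split A = D + L + U, D = diag(7, -5, 4, -8).
Gauss-Seidel: T = -(D+L)⁻¹U, row 0 first, T[0,1] = -(5)/(7) = -0.7143; later rows by forward substitution.
  T[0,:] = [+0.0000  -0.7143  -0.5714  +0.5714]
  T[1,:] = [+0.0000  +0.5714  +1.0571  -0.0571]
  T[2,:] = [+0.0000  -1.0357  -1.7286  +0.4786]
  T[3,:] = [+0.0000  -0.0446  +0.3393  +0.0982]
|λ(T)| sorted: 1.2479, 0.2538, 0.2538, 0.0000.
spectral radius ρ = 1.2479; 1.2479 > 1 ⇒ diverges.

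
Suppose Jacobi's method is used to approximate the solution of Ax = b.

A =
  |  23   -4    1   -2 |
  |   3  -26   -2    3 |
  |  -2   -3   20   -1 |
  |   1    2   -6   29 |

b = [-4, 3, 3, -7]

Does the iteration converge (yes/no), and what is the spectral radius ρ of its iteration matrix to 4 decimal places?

yes, ρ = 0.1816

Split A = D + L + U, D = diag(23, -26, 20, 29).
T_J = -D⁻¹(L+U): T[2,0] = -(-2)/(20) = +0.1000; T[2,2] = 0.
  T[0,:] = [+0.0000  +0.1739  -0.0435  +0.0870]
  T[1,:] = [+0.1154  +0.0000  -0.0769  +0.1154]
  T[2,:] = [+0.1000  +0.1500  +0.0000  +0.0500]
  T[3,:] = [-0.0345  -0.0690  +0.2069  +0.0000]
eigenvalue magnitudes: 0.1816, 0.1518, 0.1518, 0.1343.
ρ = 0.1816; 0.1816 < 1, so it converges for any x₀.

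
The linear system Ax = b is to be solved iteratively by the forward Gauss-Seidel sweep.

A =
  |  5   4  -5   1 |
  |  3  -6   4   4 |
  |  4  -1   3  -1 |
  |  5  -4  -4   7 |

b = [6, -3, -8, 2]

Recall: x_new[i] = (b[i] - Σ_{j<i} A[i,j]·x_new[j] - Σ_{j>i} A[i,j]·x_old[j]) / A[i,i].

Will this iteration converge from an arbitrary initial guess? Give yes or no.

Let D = diag(5, -6, 3, 7); L, U the strict triangles.
Gauss-Seidel: T = -(D+L)⁻¹U, row 0 first, T[0,3] = -(1)/(5) = -0.2000; later rows by forward substitution.
  T[0,:] = [+0.0000, -0.8000, +1.0000, -0.2000]
  T[1,:] = [+0.0000, -0.4000, +1.1667, +0.5667]
  T[2,:] = [+0.0000, +0.9333, -0.9444, +0.7889]
  T[3,:] = [+0.0000, +0.8762, -0.5873, +0.9175]
|λ(T)| sorted: 1.6079, 1.2444, 0.0635, 0.0000.
ρ = 1.6079; 1.6079 > 1, so it fails to converge.

no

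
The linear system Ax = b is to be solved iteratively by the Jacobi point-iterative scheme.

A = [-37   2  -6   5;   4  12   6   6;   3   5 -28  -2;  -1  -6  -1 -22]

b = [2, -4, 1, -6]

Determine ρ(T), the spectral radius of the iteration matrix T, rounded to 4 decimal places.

0.3141

Split A = D + L + U, D = diag(-37, 12, -28, -22).
Jacobi: T = -D⁻¹(L+U), T[2,3] = -(-2)/(-28) = -0.0714; T[2,2] = 0.
  T[0,:] = [+0.0000  +0.0541  -0.1622  +0.1351]
  T[1,:] = [-0.3333  +0.0000  -0.5000  -0.5000]
  T[2,:] = [+0.1071  +0.1786  +0.0000  -0.0714]
  T[3,:] = [-0.0455  -0.2727  -0.0455  +0.0000]
|λ(T)| sorted: 0.3141, 0.2621, 0.2621, 0.2159.
spectral radius ρ = 0.3141; 0.3141 < 1 ⇒ converges.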